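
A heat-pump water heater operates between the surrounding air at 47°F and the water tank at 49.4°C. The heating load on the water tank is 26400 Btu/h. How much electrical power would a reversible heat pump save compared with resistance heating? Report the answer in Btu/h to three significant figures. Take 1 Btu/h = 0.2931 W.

In absolute terms T_C = 281.48 K and T_H = 322.55 K, so ΔT = 41.07 K.
COP_Carnot = T_H/ΔT = 322.55/41.07 = 7.854.
Resistance heating needs Ẇ_res = Q̇_H = 26400 Btu/h; the reversible heat pump needs only Ẇ_hp = Q̇_H/COP = 3361 Btu/h.
Saving = 26400 − 3361 = 23040 Btu/h.

23000 Btu/h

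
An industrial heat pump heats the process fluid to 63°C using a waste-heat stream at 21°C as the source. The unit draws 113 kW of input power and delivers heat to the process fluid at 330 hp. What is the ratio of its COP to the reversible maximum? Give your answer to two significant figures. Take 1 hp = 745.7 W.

0.27

Converting, Q̇_H = 330.0 hp = 246.1 kW, so COP_actual = Q̇_H/Ẇ = 246.1/113.0 = 2.178.
In absolute terms T_C = 294.15 K and T_H = 336.15 K, so ΔT = 42.00 K.
COP_Carnot = T_H/ΔT = 336.15/42.00 = 8.004.
η_II = COP_actual/COP_Carnot = 2.178/8.004 = 0.2721.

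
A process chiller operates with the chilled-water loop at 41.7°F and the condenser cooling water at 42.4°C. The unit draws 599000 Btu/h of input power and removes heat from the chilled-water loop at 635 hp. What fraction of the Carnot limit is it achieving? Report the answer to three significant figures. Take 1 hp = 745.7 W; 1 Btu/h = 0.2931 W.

0.358

Converting, Q̇_C = 635.0 hp = 1616000 Btu/h, so COP_actual = Q̇_C/Ẇ = 1616000/599000 = 2.697.
In absolute terms T_C = 278.54 K and T_H = 315.55 K, so ΔT = 37.01 K.
COP_Carnot = T_C/ΔT = 278.54/37.01 = 7.526.
η_II = COP_actual/COP_Carnot = 2.697/7.526 = 0.3584.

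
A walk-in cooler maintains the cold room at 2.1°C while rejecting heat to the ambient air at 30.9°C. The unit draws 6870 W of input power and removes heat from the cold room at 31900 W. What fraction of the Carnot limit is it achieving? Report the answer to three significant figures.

0.486

COP_actual = Q̇_C/Ẇ = 31900/6870 = 4.643.
In absolute terms T_C = 275.25 K and T_H = 304.05 K, so ΔT = 28.80 K.
COP_Carnot = T_C/ΔT = 275.25/28.80 = 9.557.
η_II = COP_actual/COP_Carnot = 4.643/9.557 = 0.4858.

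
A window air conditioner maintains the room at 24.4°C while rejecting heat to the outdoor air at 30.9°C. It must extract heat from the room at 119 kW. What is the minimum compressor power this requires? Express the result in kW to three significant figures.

In absolute terms T_C = 297.55 K and T_H = 304.05 K, so ΔT = 6.500 K.
COP_Carnot = T_C/ΔT = 297.55/6.500 = 45.78.
Ẇ_min = Q̇/COP_Carnot = 119.0/45.78 = 2.600 kW.

2.60 kW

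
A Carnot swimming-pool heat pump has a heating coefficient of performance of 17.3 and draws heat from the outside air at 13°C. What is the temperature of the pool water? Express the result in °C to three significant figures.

COP_HP = T_H/(T_H − T_C) rearranges to T_H = COP·T_C/(COP − 1).
With T_C = 286.15 K, T_H = 17.3 × 286.15/16.30 = 303.71 K.
Converting, 303.71 K = 30.56°C.

30.6 °C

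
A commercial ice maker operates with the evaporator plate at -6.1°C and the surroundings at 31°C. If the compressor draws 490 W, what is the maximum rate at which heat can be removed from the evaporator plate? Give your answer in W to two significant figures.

3500 W

In absolute terms T_C = 267.05 K and T_H = 304.15 K, so ΔT = 37.10 K.
COP_Carnot = T_C/ΔT = 267.05/37.10 = 7.198.
Q̇_max = COP_Carnot × Ẇ = 7.198 × 490.0 W = 3527 W.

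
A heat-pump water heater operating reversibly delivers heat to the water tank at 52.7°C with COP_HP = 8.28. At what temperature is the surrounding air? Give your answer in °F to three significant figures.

COP_HP = T_H/(T_H − T_C) gives T_H − T_C = T_H/COP.
With T_H = 325.85 K, T_C = 325.85 × (1 − 1/8.28) = 286.50 K.
Converting, 286.50 K = 56.02°F.

56.0 °F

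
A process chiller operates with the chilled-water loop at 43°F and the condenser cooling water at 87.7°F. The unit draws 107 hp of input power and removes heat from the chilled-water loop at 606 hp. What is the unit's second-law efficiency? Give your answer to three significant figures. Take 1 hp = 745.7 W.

COP_actual = Q̇_C/Ẇ = 606.0/107.0 = 5.664.
In absolute terms T_C = 279.26 K and T_H = 304.09 K, so ΔT = 24.83 K.
COP_Carnot = T_C/ΔT = 279.26/24.83 = 11.25.
η_II = COP_actual/COP_Carnot = 5.664/11.25 = 0.5036.

0.504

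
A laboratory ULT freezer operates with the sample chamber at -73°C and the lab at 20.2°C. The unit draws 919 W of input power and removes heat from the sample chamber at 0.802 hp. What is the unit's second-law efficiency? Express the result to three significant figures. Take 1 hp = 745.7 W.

Converting, Q̇_C = 0.8020 hp = 598.1 W, so COP_actual = Q̇_C/Ẇ = 598.1/919.0 = 0.6508.
In absolute terms T_C = 200.15 K and T_H = 293.35 K, so ΔT = 93.20 K.
COP_Carnot = T_C/ΔT = 200.15/93.20 = 2.148.
η_II = COP_actual/COP_Carnot = 0.6508/2.148 = 0.3030.

0.303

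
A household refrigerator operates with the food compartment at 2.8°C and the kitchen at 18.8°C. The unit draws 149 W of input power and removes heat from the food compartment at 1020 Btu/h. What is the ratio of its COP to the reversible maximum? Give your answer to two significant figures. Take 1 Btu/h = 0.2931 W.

Converting, Q̇_C = 1020 Btu/h = 299.0 W, so COP_actual = Q̇_C/Ẇ = 299.0/149.0 = 2.006.
In absolute terms T_C = 275.95 K and T_H = 291.95 K, so ΔT = 16.00 K.
COP_Carnot = T_C/ΔT = 275.95/16.00 = 17.25.
η_II = COP_actual/COP_Carnot = 2.006/17.25 = 0.1163.

0.12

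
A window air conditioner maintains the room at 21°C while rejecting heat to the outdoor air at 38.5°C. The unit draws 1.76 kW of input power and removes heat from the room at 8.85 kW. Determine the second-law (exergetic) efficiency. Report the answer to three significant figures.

0.299

COP_actual = Q̇_C/Ẇ = 8.850/1.760 = 5.028.
In absolute terms T_C = 294.15 K and T_H = 311.65 K, so ΔT = 17.50 K.
COP_Carnot = T_C/ΔT = 294.15/17.50 = 16.81.
η_II = COP_actual/COP_Carnot = 5.028/16.81 = 0.2992.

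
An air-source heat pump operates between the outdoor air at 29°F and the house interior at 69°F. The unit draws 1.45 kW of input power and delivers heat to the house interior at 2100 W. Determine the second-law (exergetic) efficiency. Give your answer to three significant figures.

Converting, Q̇_H = 2100 W = 2.100 kW, so COP_actual = Q̇_H/Ẇ = 2.100/1.450 = 1.448.
In absolute terms T_C = 271.48 K and T_H = 293.71 K, so ΔT = 22.22 K.
COP_Carnot = T_H/ΔT = 293.71/22.22 = 13.22.
η_II = COP_actual/COP_Carnot = 1.448/13.22 = 0.1096.

0.110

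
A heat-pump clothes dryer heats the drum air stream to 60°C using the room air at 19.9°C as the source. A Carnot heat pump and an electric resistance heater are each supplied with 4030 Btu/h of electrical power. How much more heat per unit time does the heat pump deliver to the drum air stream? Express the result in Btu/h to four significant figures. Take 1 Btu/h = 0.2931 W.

In absolute terms T_C = 293.05 K and T_H = 333.15 K, so ΔT = 40.10 K.
COP_Carnot = T_H/ΔT = 333.15/40.10 = 8.308.
The heat pump delivers Q̇_H = COP × Ẇ = 33480 Btu/h; the resistance heater delivers Ẇ = 4030 Btu/h.
Extra = (COP − 1)·Ẇ = 29450 Btu/h.

29450 Btu/h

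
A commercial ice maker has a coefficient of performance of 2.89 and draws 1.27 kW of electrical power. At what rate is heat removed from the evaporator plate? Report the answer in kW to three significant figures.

3.67 kW

Q̇_C = COP × Ẇ = 2.89 × 1.270 = 3.670 kW.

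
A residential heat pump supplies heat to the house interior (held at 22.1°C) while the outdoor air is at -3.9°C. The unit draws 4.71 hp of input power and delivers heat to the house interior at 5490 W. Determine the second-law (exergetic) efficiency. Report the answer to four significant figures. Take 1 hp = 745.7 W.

0.1376

Converting, Q̇_H = 5490 W = 7.362 hp, so COP_actual = Q̇_H/Ẇ = 7.362/4.710 = 1.563.
In absolute terms T_C = 269.25 K and T_H = 295.25 K, so ΔT = 26.00 K.
COP_Carnot = T_H/ΔT = 295.25/26.00 = 11.36.
η_II = COP_actual/COP_Carnot = 1.563/11.36 = 0.1376.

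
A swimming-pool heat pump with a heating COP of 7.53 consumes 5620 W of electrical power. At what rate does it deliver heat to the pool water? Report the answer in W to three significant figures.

42300 W

Q̇_H = COP_HP × Ẇ = 7.53 × 5620 = 42320 W.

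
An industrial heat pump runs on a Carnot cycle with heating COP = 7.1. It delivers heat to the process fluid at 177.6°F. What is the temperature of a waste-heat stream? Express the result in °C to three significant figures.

COP_HP = T_H/(T_H − T_C) gives T_H − T_C = T_H/COP.
With T_H = 354.04 K, T_C = 354.04 × (1 − 1/7.1) = 304.17 K.
Converting, 304.17 K = 31.02°C.

31.0 °C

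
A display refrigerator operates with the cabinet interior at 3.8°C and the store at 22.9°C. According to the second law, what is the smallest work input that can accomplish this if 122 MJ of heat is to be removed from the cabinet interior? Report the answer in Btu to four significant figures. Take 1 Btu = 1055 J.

7975 Btu

In absolute terms T_C = 276.95 K and T_H = 296.05 K, so ΔT = 19.10 K.
The reversible limit is COP_R = T_C/ΔT = 14.50, so W_min = Q_C/COP = Q_C·ΔT/T_C.
W_min = 122.0 × 19.10/276.95 = 8.414 MJ = 7975 Btu.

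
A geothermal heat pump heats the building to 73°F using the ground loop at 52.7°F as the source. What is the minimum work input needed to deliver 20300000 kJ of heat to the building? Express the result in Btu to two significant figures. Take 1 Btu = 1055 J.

730000 Btu

In absolute terms T_C = 284.65 K and T_H = 295.93 K, so ΔT = 11.28 K.
The reversible limit is COP_HP = T_H/ΔT = 26.24, so W_min = Q_H/COP = Q_H·ΔT/T_H.
W_min = 20300000 × 11.28/295.93 = 773600 kJ = 733300 Btu.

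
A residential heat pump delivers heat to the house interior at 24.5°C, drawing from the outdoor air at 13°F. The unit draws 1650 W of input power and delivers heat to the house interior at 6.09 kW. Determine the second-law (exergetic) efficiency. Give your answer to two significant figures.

Converting, Q̇_H = 6.090 kW = 6090 W, so COP_actual = Q̇_H/Ẇ = 6090/1650 = 3.691.
In absolute terms T_C = 262.59 K and T_H = 297.65 K, so ΔT = 35.06 K.
COP_Carnot = T_H/ΔT = 297.65/35.06 = 8.491.
η_II = COP_actual/COP_Carnot = 3.691/8.491 = 0.4347.

0.43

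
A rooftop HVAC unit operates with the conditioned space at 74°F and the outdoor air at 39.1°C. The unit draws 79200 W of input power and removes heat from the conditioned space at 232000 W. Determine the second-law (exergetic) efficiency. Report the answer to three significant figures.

0.156

COP_actual = Q̇_C/Ẇ = 232000/79200 = 2.929.
In absolute terms T_C = 296.48 K and T_H = 312.25 K, so ΔT = 15.77 K.
COP_Carnot = T_C/ΔT = 296.48/15.77 = 18.80.
η_II = COP_actual/COP_Carnot = 2.929/18.80 = 0.1558.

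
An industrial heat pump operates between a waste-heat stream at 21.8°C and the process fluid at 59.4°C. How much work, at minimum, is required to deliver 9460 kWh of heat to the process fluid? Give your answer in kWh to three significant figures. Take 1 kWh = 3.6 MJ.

In absolute terms T_C = 294.95 K and T_H = 332.55 K, so ΔT = 37.60 K.
The reversible limit is COP_HP = T_H/ΔT = 8.844, so W_min = Q_H/COP = Q_H·ΔT/T_H.
W_min = 9460 × 37.60/332.55 = 1070 kWh.

1070 kWh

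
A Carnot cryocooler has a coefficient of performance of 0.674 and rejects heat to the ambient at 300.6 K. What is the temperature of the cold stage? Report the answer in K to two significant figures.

For a Carnot refrigerator COP_R = T_C/(T_H − T_C), so T_C = COP·T_H/(1 + COP).
With T_H = 300.60 K, T_C = 0.674 × 300.60/1.674 = 121.03 K.

120 K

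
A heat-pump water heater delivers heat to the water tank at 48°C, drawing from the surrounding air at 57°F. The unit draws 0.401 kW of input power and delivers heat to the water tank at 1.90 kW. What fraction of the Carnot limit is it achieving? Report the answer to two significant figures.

0.50

COP_actual = Q̇_H/Ẇ = 1.900/0.4010 = 4.738.
In absolute terms T_C = 287.04 K and T_H = 321.15 K, so ΔT = 34.11 K.
COP_Carnot = T_H/ΔT = 321.15/34.11 = 9.415.
η_II = COP_actual/COP_Carnot = 4.738/9.415 = 0.5033.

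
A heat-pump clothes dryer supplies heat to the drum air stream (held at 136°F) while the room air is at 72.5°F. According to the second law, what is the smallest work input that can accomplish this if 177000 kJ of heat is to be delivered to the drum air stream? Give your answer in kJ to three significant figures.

In absolute terms T_C = 295.65 K and T_H = 330.93 K, so ΔT = 35.28 K.
The reversible limit is COP_HP = T_H/ΔT = 9.381, so W_min = Q_H/COP = Q_H·ΔT/T_H.
W_min = 177000 × 35.28/330.93 = 18870 kJ.

18900 kJ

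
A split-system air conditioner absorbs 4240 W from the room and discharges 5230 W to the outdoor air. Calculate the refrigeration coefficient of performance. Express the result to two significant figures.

4.3

The first law gives Q̇_H = Q̇_C + Ẇ, so the three rates are Q̇_C = 4240, Q̇_H = 5230, Ẇ = 990.0 W.
COP_R = Q̇_C/Ẇ = 4240/990.0 = 4.283.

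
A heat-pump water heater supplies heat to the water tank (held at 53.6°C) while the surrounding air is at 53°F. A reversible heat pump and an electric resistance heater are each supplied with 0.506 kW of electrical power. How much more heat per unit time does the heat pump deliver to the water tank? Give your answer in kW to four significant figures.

In absolute terms T_C = 284.82 K and T_H = 326.75 K, so ΔT = 41.93 K.
COP_Carnot = T_H/ΔT = 326.75/41.93 = 7.792.
The heat pump delivers Q̇_H = COP × Ẇ = 3.943 kW; the resistance heater delivers Ẇ = 0.5060 kW.
Extra = (COP − 1)·Ẇ = 3.437 kW.

3.437 kW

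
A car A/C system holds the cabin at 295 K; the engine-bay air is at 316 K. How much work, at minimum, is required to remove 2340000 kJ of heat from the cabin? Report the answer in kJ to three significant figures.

The reservoir spacing is ΔT = 316 − 295 = 21.00 K.
The reversible limit is COP_R = T_C/ΔT = 14.05, so W_min = Q_C/COP = Q_C·ΔT/T_C.
W_min = 2340000 × 21.00/295.00 = 166600 kJ.

167000 kJ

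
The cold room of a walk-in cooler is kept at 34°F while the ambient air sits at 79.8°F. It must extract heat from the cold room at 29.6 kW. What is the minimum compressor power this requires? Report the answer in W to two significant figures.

2700 W

In absolute terms T_C = 274.26 K and T_H = 299.71 K, so ΔT = 25.44 K.
COP_Carnot = T_C/ΔT = 274.26/25.44 = 10.78.
Ẇ_min = Q̇/COP_Carnot = 29.60/10.78 = 2.746 kW = 2746 W.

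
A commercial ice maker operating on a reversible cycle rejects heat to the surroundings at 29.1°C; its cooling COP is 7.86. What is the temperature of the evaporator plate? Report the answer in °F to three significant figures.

23.0 °F

For a Carnot refrigerator COP_R = T_C/(T_H − T_C), so T_C = COP·T_H/(1 + COP).
With T_H = 302.25 K, T_C = 7.86 × 302.25/8.860 = 268.14 K.
Converting, 268.14 K = 22.97°F.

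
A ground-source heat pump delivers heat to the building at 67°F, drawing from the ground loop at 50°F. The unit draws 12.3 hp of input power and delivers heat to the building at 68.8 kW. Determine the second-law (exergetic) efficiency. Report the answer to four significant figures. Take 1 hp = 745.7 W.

Converting, Q̇_H = 68.80 kW = 92.26 hp, so COP_actual = Q̇_H/Ẇ = 92.26/12.30 = 7.501.
In absolute terms T_C = 283.15 K and T_H = 292.59 K, so ΔT = 9.444 K.
COP_Carnot = T_H/ΔT = 292.59/9.444 = 30.98.
η_II = COP_actual/COP_Carnot = 7.501/30.98 = 0.2421.

0.2421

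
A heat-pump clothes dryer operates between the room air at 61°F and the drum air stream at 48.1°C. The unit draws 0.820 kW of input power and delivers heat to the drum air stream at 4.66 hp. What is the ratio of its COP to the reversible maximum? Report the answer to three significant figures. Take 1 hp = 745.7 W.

0.422

Converting, Q̇_H = 4.660 hp = 3.475 kW, so COP_actual = Q̇_H/Ẇ = 3.475/0.8200 = 4.238.
In absolute terms T_C = 289.26 K and T_H = 321.25 K, so ΔT = 31.99 K.
COP_Carnot = T_H/ΔT = 321.25/31.99 = 10.04.
η_II = COP_actual/COP_Carnot = 4.238/10.04 = 0.4220.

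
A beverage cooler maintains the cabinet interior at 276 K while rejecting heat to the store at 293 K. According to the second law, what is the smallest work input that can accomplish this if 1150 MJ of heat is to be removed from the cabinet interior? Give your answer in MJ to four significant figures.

70.83 MJ

The reservoir spacing is ΔT = 293 − 276 = 17.00 K.
The reversible limit is COP_R = T_C/ΔT = 16.24, so W_min = Q_C/COP = Q_C·ΔT/T_C.
W_min = 1150 × 17.00/276.00 = 70.83 MJ.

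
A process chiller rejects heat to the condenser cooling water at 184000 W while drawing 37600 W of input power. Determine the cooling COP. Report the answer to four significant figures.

3.894

The first law gives Q̇_H = Q̇_C + Ẇ, so the three rates are Q̇_C = 146400, Q̇_H = 184000, Ẇ = 37600 W.
COP_R = Q̇_C/Ẇ = 146400/37600 = 3.894.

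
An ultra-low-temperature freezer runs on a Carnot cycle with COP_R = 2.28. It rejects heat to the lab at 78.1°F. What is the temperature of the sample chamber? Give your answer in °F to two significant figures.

-86 °F

For a Carnot refrigerator COP_R = T_C/(T_H − T_C), so T_C = COP·T_H/(1 + COP).
With T_H = 298.76 K, T_C = 2.28 × 298.76/3.280 = 207.68 K.
Converting, 207.68 K = -85.85°F.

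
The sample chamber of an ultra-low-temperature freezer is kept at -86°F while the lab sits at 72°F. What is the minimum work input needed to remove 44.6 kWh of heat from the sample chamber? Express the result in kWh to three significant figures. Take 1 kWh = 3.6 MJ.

18.9 kWh

In absolute terms T_C = 207.59 K and T_H = 295.37 K, so ΔT = 87.78 K.
The reversible limit is COP_R = T_C/ΔT = 2.365, so W_min = Q_C/COP = Q_C·ΔT/T_C.
W_min = 44.60 × 87.78/207.59 = 18.86 kWh.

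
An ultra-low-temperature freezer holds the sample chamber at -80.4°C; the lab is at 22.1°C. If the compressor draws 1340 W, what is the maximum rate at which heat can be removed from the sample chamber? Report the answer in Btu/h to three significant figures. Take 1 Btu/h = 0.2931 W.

8600 Btu/h

In absolute terms T_C = 192.75 K and T_H = 295.25 K, so ΔT = 102.5 K.
COP_Carnot = T_C/ΔT = 192.75/102.5 = 1.880.
Q̇_max = COP_Carnot × Ẇ = 1.880 × 1340 W = 2520 W = 8597 Btu/h.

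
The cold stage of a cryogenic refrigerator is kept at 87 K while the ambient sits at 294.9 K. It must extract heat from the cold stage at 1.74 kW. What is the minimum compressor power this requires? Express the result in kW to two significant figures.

The reservoir spacing is ΔT = 294.9 − 87 = 207.9 K.
COP_Carnot = T_C/ΔT = 87.00/207.9 = 0.4185.
Ẇ_min = Q̇/COP_Carnot = 1.740/0.4185 = 4.158 kW.

4.2 kW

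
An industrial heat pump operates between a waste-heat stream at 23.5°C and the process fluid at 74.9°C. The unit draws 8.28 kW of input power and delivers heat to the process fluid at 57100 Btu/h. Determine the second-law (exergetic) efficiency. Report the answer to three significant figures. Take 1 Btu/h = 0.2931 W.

Converting, Q̇_H = 57100 Btu/h = 16.74 kW, so COP_actual = Q̇_H/Ẇ = 16.74/8.280 = 2.021.
In absolute terms T_C = 296.65 K and T_H = 348.05 K, so ΔT = 51.40 K.
COP_Carnot = T_H/ΔT = 348.05/51.40 = 6.771.
η_II = COP_actual/COP_Carnot = 2.021/6.771 = 0.2985.

0.298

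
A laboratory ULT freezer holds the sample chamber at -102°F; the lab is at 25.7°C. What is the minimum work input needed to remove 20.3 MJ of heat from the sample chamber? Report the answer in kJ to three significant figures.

10200 kJ

In absolute terms T_C = 198.71 K and T_H = 298.85 K, so ΔT = 100.1 K.
The reversible limit is COP_R = T_C/ΔT = 1.984, so W_min = Q_C/COP = Q_C·ΔT/T_C.
W_min = 20.30 × 100.1/198.71 = 10.23 MJ = 10230 kJ.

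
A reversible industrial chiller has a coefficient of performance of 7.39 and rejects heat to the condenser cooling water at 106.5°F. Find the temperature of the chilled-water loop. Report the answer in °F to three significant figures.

For a Carnot refrigerator COP_R = T_C/(T_H − T_C), so T_C = COP·T_H/(1 + COP).
With T_H = 314.54 K, T_C = 7.39 × 314.54/8.390 = 277.05 K.
Converting, 277.05 K = 39.02°F.

39.0 °F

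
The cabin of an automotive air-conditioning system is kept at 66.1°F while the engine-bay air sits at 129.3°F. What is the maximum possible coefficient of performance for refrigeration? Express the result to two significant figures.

In absolute terms T_C = 292.09 K and T_H = 327.21 K, so ΔT = 35.11 K.
For a reversible cycle, COP_Carnot = T_C/ΔT = 292.09/35.11 = 8.319.

8.3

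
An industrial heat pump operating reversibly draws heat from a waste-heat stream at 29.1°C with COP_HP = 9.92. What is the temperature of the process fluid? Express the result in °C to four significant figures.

COP_HP = T_H/(T_H − T_C) rearranges to T_H = COP·T_C/(COP − 1).
With T_C = 302.25 K, T_H = 9.92 × 302.25/8.920 = 336.13 K.
Converting, 336.13 K = 62.98°C.

62.98 °C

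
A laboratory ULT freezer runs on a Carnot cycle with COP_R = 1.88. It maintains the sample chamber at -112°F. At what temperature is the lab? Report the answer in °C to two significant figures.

23 °C

COP_R = T_C/(T_H − T_C) gives T_H − T_C = T_C/COP.
With T_C = 193.15 K, T_H = 193.15 × (1 + 1/1.88) = 295.89 K.
Converting, 295.89 K = 22.74°C.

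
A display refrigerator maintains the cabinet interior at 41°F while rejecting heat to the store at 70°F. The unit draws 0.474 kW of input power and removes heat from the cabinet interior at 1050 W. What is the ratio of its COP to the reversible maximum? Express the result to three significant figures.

0.128

Converting, Q̇_C = 1050 W = 1.050 kW, so COP_actual = Q̇_C/Ẇ = 1.050/0.4740 = 2.215.
In absolute terms T_C = 278.15 K and T_H = 294.26 K, so ΔT = 16.11 K.
COP_Carnot = T_C/ΔT = 278.15/16.11 = 17.26.
η_II = COP_actual/COP_Carnot = 2.215/17.26 = 0.1283.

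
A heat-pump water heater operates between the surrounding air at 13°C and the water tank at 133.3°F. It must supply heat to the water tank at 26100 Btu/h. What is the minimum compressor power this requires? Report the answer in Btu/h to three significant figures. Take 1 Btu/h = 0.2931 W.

3430 Btu/h

In absolute terms T_C = 286.15 K and T_H = 329.43 K, so ΔT = 43.28 K.
COP_Carnot = T_H/ΔT = 329.43/43.28 = 7.612.
Ẇ_min = Q̇/COP_Carnot = 26100/7.612 = 3429 Btu/h.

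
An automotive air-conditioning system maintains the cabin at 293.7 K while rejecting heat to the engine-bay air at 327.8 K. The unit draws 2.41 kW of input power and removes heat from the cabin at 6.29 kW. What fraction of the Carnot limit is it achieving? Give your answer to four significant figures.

0.3030

COP_actual = Q̇_C/Ẇ = 6.290/2.410 = 2.610.
The reservoir spacing is ΔT = 327.8 − 293.7 = 34.10 K.
COP_Carnot = T_C/ΔT = 293.70/34.10 = 8.613.
η_II = COP_actual/COP_Carnot = 2.610/8.613 = 0.3030.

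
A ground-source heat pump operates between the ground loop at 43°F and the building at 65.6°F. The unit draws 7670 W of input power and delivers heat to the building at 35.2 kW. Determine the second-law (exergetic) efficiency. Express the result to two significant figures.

0.20

Converting, Q̇_H = 35.20 kW = 35200 W, so COP_actual = Q̇_H/Ẇ = 35200/7670 = 4.589.
In absolute terms T_C = 279.26 K and T_H = 291.82 K, so ΔT = 12.56 K.
COP_Carnot = T_H/ΔT = 291.82/12.56 = 23.24.
η_II = COP_actual/COP_Carnot = 4.589/23.24 = 0.1975.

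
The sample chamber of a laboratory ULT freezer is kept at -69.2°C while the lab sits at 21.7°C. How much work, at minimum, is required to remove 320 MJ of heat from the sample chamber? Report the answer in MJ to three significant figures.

143 MJ

In absolute terms T_C = 203.95 K and T_H = 294.85 K, so ΔT = 90.90 K.
The reversible limit is COP_R = T_C/ΔT = 2.244, so W_min = Q_C/COP = Q_C·ΔT/T_C.
W_min = 320.0 × 90.90/203.95 = 142.6 MJ.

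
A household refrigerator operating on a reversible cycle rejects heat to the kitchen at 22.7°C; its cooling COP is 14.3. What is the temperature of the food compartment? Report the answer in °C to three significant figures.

For a Carnot refrigerator COP_R = T_C/(T_H − T_C), so T_C = COP·T_H/(1 + COP).
With T_H = 295.85 K, T_C = 14.3 × 295.85/15.30 = 276.51 K.
Converting, 276.51 K = 3.36°C.

3.36 °C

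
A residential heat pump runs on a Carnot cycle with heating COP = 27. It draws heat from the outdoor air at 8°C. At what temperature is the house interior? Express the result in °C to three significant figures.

18.8 °C

COP_HP = T_H/(T_H − T_C) rearranges to T_H = COP·T_C/(COP − 1).
With T_C = 281.15 K, T_H = 27 × 281.15/26.00 = 291.96 K.
Converting, 291.96 K = 18.81°C.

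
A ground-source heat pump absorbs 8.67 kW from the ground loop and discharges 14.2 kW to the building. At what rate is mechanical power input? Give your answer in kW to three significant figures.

5.53 kW

For a cyclic device the first law requires Q̇_H = Q̇_C + Ẇ.
Ẇ = Q̇_H − Q̇_C = 5.530 kW.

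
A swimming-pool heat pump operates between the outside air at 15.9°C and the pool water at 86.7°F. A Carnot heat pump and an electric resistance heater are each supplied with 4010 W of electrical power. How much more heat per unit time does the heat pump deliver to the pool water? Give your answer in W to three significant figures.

In absolute terms T_C = 289.05 K and T_H = 303.54 K, so ΔT = 14.49 K.
COP_Carnot = T_H/ΔT = 303.54/14.49 = 20.95.
The heat pump delivers Q̇_H = COP × Ẇ = 84010 W; the resistance heater delivers Ẇ = 4010 W.
Extra = (COP − 1)·Ẇ = 80000 W.

80000 W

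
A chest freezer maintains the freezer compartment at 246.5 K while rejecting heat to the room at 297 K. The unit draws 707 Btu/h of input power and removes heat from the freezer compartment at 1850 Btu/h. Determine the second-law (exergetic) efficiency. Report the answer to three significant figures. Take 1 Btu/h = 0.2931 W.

COP_actual = Q̇_C/Ẇ = 1850/707.0 = 2.617.
The reservoir spacing is ΔT = 297 − 246.5 = 50.50 K.
COP_Carnot = T_C/ΔT = 246.50/50.50 = 4.881.
η_II = COP_actual/COP_Carnot = 2.617/4.881 = 0.5361.

0.536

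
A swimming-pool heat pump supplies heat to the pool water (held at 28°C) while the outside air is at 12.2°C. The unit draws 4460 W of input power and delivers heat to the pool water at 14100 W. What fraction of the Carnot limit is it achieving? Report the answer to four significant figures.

0.1659

COP_actual = Q̇_H/Ẇ = 14100/4460 = 3.161.
In absolute terms T_C = 285.35 K and T_H = 301.15 K, so ΔT = 15.80 K.
COP_Carnot = T_H/ΔT = 301.15/15.80 = 19.06.
η_II = COP_actual/COP_Carnot = 3.161/19.06 = 0.1659.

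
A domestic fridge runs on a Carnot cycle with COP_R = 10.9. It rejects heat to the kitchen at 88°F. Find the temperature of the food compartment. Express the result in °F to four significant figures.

41.98 °F

For a Carnot refrigerator COP_R = T_C/(T_H − T_C), so T_C = COP·T_H/(1 + COP).
With T_H = 304.26 K, T_C = 10.9 × 304.26/11.90 = 278.69 K.
Converting, 278.69 K = 41.98°F.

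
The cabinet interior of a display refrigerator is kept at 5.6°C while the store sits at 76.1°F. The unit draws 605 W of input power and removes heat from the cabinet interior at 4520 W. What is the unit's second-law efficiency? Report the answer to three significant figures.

COP_actual = Q̇_C/Ẇ = 4520/605.0 = 7.471.
In absolute terms T_C = 278.75 K and T_H = 297.65 K, so ΔT = 18.90 K.
COP_Carnot = T_C/ΔT = 278.75/18.90 = 14.75.
η_II = COP_actual/COP_Carnot = 7.471/14.75 = 0.5066.

0.507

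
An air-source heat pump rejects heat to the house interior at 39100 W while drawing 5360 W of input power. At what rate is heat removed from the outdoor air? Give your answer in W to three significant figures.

For a cyclic device the first law requires Q̇_H = Q̇_C + Ẇ.
Q̇_C = Q̇_H − Ẇ = 33740 W.

33700 W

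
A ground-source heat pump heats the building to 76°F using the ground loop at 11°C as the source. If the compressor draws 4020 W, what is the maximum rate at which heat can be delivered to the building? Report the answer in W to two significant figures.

89000 W

In absolute terms T_C = 284.15 K and T_H = 297.59 K, so ΔT = 13.44 K.
COP_Carnot = T_H/ΔT = 297.59/13.44 = 22.14.
Q̇_max = COP_Carnot × Ẇ = 22.14 × 4020 W = 88980 W.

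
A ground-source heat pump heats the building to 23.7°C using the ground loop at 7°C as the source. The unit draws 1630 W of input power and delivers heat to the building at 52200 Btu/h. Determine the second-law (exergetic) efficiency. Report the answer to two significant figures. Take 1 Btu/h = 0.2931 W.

Converting, Q̇_H = 52200 Btu/h = 15300 W, so COP_actual = Q̇_H/Ẇ = 15300/1630 = 9.386.
In absolute terms T_C = 280.15 K and T_H = 296.85 K, so ΔT = 16.70 K.
COP_Carnot = T_H/ΔT = 296.85/16.70 = 17.78.
η_II = COP_actual/COP_Carnot = 9.386/17.78 = 0.5281.

0.53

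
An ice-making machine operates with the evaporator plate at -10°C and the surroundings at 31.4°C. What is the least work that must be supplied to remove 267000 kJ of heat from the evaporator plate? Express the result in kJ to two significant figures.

42000 kJ

In absolute terms T_C = 263.15 K and T_H = 304.55 K, so ΔT = 41.40 K.
The reversible limit is COP_R = T_C/ΔT = 6.356, so W_min = Q_C/COP = Q_C·ΔT/T_C.
W_min = 267000 × 41.40/263.15 = 42010 kJ.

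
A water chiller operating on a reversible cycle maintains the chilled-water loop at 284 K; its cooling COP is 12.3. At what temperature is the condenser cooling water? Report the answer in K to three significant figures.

COP_R = T_C/(T_H − T_C) gives T_H − T_C = T_C/COP.
With T_C = 284.00 K, T_H = 284.00 × (1 + 1/12.3) = 307.09 K.

307 K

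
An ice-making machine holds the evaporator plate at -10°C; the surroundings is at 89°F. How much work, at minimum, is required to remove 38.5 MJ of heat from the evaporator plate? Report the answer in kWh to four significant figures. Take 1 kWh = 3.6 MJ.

In absolute terms T_C = 263.15 K and T_H = 304.82 K, so ΔT = 41.67 K.
The reversible limit is COP_R = T_C/ΔT = 6.316, so W_min = Q_C/COP = Q_C·ΔT/T_C.
W_min = 38.50 × 41.67/263.15 = 6.096 MJ = 1.693 kWh.

1.693 kWh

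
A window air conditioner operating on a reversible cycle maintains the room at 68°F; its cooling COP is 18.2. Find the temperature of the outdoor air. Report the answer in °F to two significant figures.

COP_R = T_C/(T_H − T_C) gives T_H − T_C = T_C/COP.
With T_C = 293.15 K, T_H = 293.15 × (1 + 1/18.2) = 309.26 K.
Converting, 309.26 K = 96.99°F.

97 °F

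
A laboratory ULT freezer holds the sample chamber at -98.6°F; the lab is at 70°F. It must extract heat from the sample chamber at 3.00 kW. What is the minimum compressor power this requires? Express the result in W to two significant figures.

1400 W

In absolute terms T_C = 200.59 K and T_H = 294.26 K, so ΔT = 93.67 K.
COP_Carnot = T_C/ΔT = 200.59/93.67 = 2.142.
Ẇ_min = Q̇/COP_Carnot = 3.000/2.142 = 1.401 kW = 1401 W.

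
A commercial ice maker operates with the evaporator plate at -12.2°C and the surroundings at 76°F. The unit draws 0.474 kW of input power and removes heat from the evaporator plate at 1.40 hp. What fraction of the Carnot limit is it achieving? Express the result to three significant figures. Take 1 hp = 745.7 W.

0.309

Converting, Q̇_C = 1.400 hp = 1.044 kW, so COP_actual = Q̇_C/Ẇ = 1.044/0.4740 = 2.202.
In absolute terms T_C = 260.95 K and T_H = 297.59 K, so ΔT = 36.64 K.
COP_Carnot = T_C/ΔT = 260.95/36.64 = 7.121.
η_II = COP_actual/COP_Carnot = 2.202/7.121 = 0.3093.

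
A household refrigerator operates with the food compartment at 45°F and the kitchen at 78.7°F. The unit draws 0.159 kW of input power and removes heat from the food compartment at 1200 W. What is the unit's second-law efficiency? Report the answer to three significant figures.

0.504

Converting, Q̇_C = 1200 W = 1.200 kW, so COP_actual = Q̇_C/Ẇ = 1.200/0.1590 = 7.547.
In absolute terms T_C = 280.37 K and T_H = 299.09 K, so ΔT = 18.72 K.
COP_Carnot = T_C/ΔT = 280.37/18.72 = 14.98.
η_II = COP_actual/COP_Carnot = 7.547/14.98 = 0.5040.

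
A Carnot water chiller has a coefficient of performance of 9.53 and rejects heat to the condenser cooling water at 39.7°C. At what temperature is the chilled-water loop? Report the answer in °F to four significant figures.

49.98 °F

For a Carnot refrigerator COP_R = T_C/(T_H − T_C), so T_C = COP·T_H/(1 + COP).
With T_H = 312.85 K, T_C = 9.53 × 312.85/10.53 = 283.14 K.
Converting, 283.14 K = 49.98°F.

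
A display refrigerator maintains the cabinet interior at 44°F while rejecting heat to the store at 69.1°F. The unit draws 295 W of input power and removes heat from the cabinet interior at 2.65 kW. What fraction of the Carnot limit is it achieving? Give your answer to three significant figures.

Converting, Q̇_C = 2.650 kW = 2650 W, so COP_actual = Q̇_C/Ẇ = 2650/295.0 = 8.983.
In absolute terms T_C = 279.82 K and T_H = 293.76 K, so ΔT = 13.94 K.
COP_Carnot = T_C/ΔT = 279.82/13.94 = 20.07.
η_II = COP_actual/COP_Carnot = 8.983/20.07 = 0.4477.

0.448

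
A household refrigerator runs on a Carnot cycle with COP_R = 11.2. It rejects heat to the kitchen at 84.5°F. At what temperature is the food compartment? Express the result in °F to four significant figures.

39.90 °F

For a Carnot refrigerator COP_R = T_C/(T_H − T_C), so T_C = COP·T_H/(1 + COP).
With T_H = 302.32 K, T_C = 11.2 × 302.32/12.20 = 277.54 K.
Converting, 277.54 K = 39.90°F.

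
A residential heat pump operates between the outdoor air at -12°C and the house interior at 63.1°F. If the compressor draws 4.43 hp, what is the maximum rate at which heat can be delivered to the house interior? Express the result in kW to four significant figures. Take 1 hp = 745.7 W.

In absolute terms T_C = 261.15 K and T_H = 290.43 K, so ΔT = 29.28 K.
COP_Carnot = T_H/ΔT = 290.43/29.28 = 9.920.
Q̇_max = COP_Carnot × Ẇ = 9.920 × 4.430 hp = 43.94 hp = 32.77 kW.

32.77 kW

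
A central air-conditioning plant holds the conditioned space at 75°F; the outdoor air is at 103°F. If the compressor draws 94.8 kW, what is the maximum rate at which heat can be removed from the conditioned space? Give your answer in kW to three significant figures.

1810 kW

In absolute terms T_C = 297.04 K and T_H = 312.59 K, so ΔT = 15.56 K.
COP_Carnot = T_C/ΔT = 297.04/15.56 = 19.10.
Q̇_max = COP_Carnot × Ẇ = 19.10 × 94.80 kW = 1810 kW.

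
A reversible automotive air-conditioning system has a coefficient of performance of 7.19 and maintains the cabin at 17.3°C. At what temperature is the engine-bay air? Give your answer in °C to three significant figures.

COP_R = T_C/(T_H − T_C) gives T_H − T_C = T_C/COP.
With T_C = 290.45 K, T_H = 290.45 × (1 + 1/7.19) = 330.85 K.
Converting, 330.85 K = 57.70°C.

57.7 °C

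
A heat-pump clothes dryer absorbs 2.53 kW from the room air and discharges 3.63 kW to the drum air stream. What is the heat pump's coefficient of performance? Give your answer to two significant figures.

The first law gives Q̇_H = Q̇_C + Ẇ, so the three rates are Q̇_C = 2.530, Q̇_H = 3.630, Ẇ = 1.100 kW.
COP_HP = Q̇_H/Ẇ = 3.630/1.100 = 3.300.

3.3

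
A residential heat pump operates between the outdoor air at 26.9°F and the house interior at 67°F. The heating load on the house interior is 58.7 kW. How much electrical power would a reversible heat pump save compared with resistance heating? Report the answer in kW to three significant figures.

54.2 kW

In absolute terms T_C = 270.32 K and T_H = 292.59 K, so ΔT = 22.28 K.
COP_Carnot = T_H/ΔT = 292.59/22.28 = 13.13.
Resistance heating needs Ẇ_res = Q̇_H = 58.70 kW; the reversible heat pump needs only Ẇ_hp = Q̇_H/COP = 4.469 kW.
Saving = 58.70 − 4.469 = 54.23 kW.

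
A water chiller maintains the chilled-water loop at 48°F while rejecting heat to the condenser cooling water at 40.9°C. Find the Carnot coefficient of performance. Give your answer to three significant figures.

In absolute terms T_C = 282.04 K and T_H = 314.05 K, so ΔT = 32.01 K.
For a reversible cycle, COP_Carnot = T_C/ΔT = 282.04/32.01 = 8.811.

8.81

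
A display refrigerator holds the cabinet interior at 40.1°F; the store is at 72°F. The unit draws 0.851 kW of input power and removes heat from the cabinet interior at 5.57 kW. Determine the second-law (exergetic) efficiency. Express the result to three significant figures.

COP_actual = Q̇_C/Ẇ = 5.570/0.8510 = 6.545.
In absolute terms T_C = 277.65 K and T_H = 295.37 K, so ΔT = 17.72 K.
COP_Carnot = T_C/ΔT = 277.65/17.72 = 15.67.
η_II = COP_actual/COP_Carnot = 6.545/15.67 = 0.4178.

0.418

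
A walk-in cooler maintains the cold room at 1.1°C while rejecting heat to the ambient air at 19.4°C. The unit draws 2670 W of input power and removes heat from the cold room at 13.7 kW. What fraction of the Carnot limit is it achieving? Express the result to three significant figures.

Converting, Q̇_C = 13.70 kW = 13700 W, so COP_actual = Q̇_C/Ẇ = 13700/2670 = 5.131.
In absolute terms T_C = 274.25 K and T_H = 292.55 K, so ΔT = 18.30 K.
COP_Carnot = T_C/ΔT = 274.25/18.30 = 14.99.
η_II = COP_actual/COP_Carnot = 5.131/14.99 = 0.3424.

0.342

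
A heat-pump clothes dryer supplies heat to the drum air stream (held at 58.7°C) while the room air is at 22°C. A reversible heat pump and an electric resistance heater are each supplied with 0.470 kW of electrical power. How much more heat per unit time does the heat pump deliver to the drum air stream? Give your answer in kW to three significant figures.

In absolute terms T_C = 295.15 K and T_H = 331.85 K, so ΔT = 36.70 K.
COP_Carnot = T_H/ΔT = 331.85/36.70 = 9.042.
The heat pump delivers Q̇_H = COP × Ẇ = 4.250 kW; the resistance heater delivers Ẇ = 0.4700 kW.
Extra = (COP − 1)·Ẇ = 3.780 kW.

3.78 kW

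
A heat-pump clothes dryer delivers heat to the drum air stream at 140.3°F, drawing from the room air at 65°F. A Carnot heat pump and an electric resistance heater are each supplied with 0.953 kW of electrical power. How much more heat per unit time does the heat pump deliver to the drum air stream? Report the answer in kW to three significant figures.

6.64 kW

In absolute terms T_C = 291.48 K and T_H = 333.32 K, so ΔT = 41.83 K.
COP_Carnot = T_H/ΔT = 333.32/41.83 = 7.968.
The heat pump delivers Q̇_H = COP × Ẇ = 7.593 kW; the resistance heater delivers Ẇ = 0.9530 kW.
Extra = (COP − 1)·Ẇ = 6.640 kW.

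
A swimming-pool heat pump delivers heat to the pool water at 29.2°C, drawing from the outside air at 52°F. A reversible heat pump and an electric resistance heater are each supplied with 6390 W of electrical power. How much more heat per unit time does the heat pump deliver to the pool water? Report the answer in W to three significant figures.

In absolute terms T_C = 284.26 K and T_H = 302.35 K, so ΔT = 18.09 K.
COP_Carnot = T_H/ΔT = 302.35/18.09 = 16.71.
The heat pump delivers Q̇_H = COP × Ẇ = 106800 W; the resistance heater delivers Ẇ = 6390 W.
Extra = (COP − 1)·Ẇ = 100400 W.

100000 W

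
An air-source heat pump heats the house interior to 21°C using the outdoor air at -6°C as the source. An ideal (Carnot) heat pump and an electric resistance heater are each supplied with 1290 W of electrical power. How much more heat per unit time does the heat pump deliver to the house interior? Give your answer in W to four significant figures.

12760 W

In absolute terms T_C = 267.15 K and T_H = 294.15 K, so ΔT = 27.00 K.
COP_Carnot = T_H/ΔT = 294.15/27.00 = 10.89.
The heat pump delivers Q̇_H = COP × Ẇ = 14050 W; the resistance heater delivers Ẇ = 1290 W.
Extra = (COP − 1)·Ẇ = 12760 W.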